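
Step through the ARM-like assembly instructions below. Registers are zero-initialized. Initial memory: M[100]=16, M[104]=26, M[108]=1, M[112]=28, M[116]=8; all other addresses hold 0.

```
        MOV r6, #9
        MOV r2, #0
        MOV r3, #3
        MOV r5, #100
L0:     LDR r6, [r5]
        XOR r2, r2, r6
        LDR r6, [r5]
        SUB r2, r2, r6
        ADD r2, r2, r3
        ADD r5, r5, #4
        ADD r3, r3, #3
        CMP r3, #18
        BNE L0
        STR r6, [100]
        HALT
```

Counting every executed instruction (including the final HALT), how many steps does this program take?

r6=9
r2=0
r3=3
r5=100
r6=M[100]=16
r2=0^16=16
r6=M[100]=16
r2=16-16=0
r2=0+3=3
r5=100+4=104
r3=3+3=6
CMP r3, #18  (cmp 6,18)
BNE L0: taken
r6=M[104]=26
r2=3^26=25
r6=M[104]=26
r2=25-26=-1
r2=(-1)+6=5
r5=104+4=108
r3=6+3=9
CMP r3, #18  (cmp 9,18)
BNE L0: taken
r6=M[108]=1
r2=5^1=4
r6=M[108]=1
r2=4-1=3
r2=3+9=12
r5=108+4=112
r3=9+3=12
CMP r3, #18  (cmp 12,18)
BNE L0: taken
r6=M[112]=28
r2=12^28=16
r6=M[112]=28
r2=16-28=-12
r2=(-12)+12=0
r5=112+4=116
r3=12+3=15
CMP r3, #18  (cmp 15,18)
BNE L0: taken
r6=M[116]=8
r2=0^8=8
r6=M[116]=8
r2=8-8=0
r2=0+15=15
r5=116+4=120
r3=15+3=18
CMP r3, #18  (cmp 18,18)
BNE L0: not taken
STR r6, [100] → M[100]=8
halt.
Total executed instructions: 51.

51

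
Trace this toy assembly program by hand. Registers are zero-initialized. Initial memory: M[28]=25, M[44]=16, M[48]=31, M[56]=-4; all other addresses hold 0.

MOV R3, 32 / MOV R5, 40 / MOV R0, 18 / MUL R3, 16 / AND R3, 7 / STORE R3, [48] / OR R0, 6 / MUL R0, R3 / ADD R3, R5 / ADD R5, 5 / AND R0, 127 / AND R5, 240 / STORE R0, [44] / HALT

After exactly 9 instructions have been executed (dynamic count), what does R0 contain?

MOV R3, 32 → R3=32
MOV R5, 40 → R5=40
MOV R0, 18 → R0=18
MUL R3, 16 → R3=32*16=512
AND R3, 7 → R3=512&7=0
STORE R3, [48] → M[48]=0
OR R0, 6 → R0=18|6=22
MUL R0, R3 → R0=22*0=0
ADD R3, R5 → R3=0+40=40
After step 9: R0 = 0.

0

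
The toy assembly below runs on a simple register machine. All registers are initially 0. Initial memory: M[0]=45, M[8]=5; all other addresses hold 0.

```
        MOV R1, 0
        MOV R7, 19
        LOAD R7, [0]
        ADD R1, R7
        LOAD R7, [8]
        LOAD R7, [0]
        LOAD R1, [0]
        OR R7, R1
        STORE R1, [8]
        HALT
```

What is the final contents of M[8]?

45

after MOV R1, 0: R1=0
after MOV R7, 19: R7=19
after LOAD R7, [0]: R7=M[0]=45
after ADD R1, R7: R1=0+45=45
after LOAD R7, [8]: R7=M[8]=5
after LOAD R7, [0]: R7=M[0]=45
after LOAD R1, [0]: R1=M[0]=45
after OR R7, R1: R7=45|45=45
STORE R1, [8] → M[8]=45
halt.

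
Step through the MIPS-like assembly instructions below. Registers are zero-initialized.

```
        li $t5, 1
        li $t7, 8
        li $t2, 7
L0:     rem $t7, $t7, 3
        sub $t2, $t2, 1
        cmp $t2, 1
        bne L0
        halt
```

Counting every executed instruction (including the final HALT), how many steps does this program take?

28

$t5=1
$t7=8
$t2=7
$t7=8%3=2
$t2=7-1=6
cmp $t2, 1  (cmp 6,1)
bne L0: taken
$t7=2%3=2
$t2=6-1=5
cmp $t2, 1  (cmp 5,1)
bne L0: taken
$t7=2%3=2
$t2=5-1=4
cmp $t2, 1  (cmp 4,1)
bne L0: taken
$t7=2%3=2
$t2=4-1=3
cmp $t2, 1  (cmp 3,1)
bne L0: taken
$t7=2%3=2
$t2=3-1=2
cmp $t2, 1  (cmp 2,1)
bne L0: taken
$t7=2%3=2
$t2=2-1=1
cmp $t2, 1  (cmp 1,1)
bne L0: not taken
halt.
Total executed instructions: 28.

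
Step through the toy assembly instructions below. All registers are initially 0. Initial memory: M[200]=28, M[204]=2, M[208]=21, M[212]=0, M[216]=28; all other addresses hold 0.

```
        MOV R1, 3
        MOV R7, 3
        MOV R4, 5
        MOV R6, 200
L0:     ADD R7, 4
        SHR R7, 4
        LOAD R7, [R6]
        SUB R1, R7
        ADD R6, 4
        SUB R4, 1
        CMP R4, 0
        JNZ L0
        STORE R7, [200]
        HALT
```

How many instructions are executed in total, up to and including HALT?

after MOV R1, 3: R1=3
after MOV R7, 3: R7=3
after MOV R4, 5: R4=5
after MOV R6, 200: R6=200
after ADD R7, 4: R7=3+4=7
after SHR R7, 4: R7=7>>4=0
after LOAD R7, [R6]: R7=M[200]=28
after SUB R1, R7: R1=3-28=-25
after ADD R6, 4: R6=200+4=204
after SUB R4, 1: R4=5-1=4
CMP R4, 0  (cmp 4,0)
JNZ L0: taken
after ADD R7, 4: R7=28+4=32
after SHR R7, 4: R7=32>>4=2
after LOAD R7, [R6]: R7=M[204]=2
after SUB R1, R7: R1=(-25)-2=-27
after ADD R6, 4: R6=204+4=208
after SUB R4, 1: R4=4-1=3
CMP R4, 0  (cmp 3,0)
JNZ L0: taken
after ADD R7, 4: R7=2+4=6
after SHR R7, 4: R7=6>>4=0
after LOAD R7, [R6]: R7=M[208]=21
after SUB R1, R7: R1=(-27)-21=-48
after ADD R6, 4: R6=208+4=212
after SUB R4, 1: R4=3-1=2
CMP R4, 0  (cmp 2,0)
JNZ L0: taken
after ADD R7, 4: R7=21+4=25
after SHR R7, 4: R7=25>>4=1
after LOAD R7, [R6]: R7=M[212]=0
after SUB R1, R7: R1=(-48)-0=-48
after ADD R6, 4: R6=212+4=216
after SUB R4, 1: R4=2-1=1
CMP R4, 0  (cmp 1,0)
JNZ L0: taken
after ADD R7, 4: R7=0+4=4
after SHR R7, 4: R7=4>>4=0
after LOAD R7, [R6]: R7=M[216]=28
after SUB R1, R7: R1=(-48)-28=-76
after ADD R6, 4: R6=216+4=220
after SUB R4, 1: R4=1-1=0
CMP R4, 0  (cmp 0,0)
JNZ L0: not taken
STORE R7, [200] → M[200]=28
halt.
Total executed instructions: 46.

46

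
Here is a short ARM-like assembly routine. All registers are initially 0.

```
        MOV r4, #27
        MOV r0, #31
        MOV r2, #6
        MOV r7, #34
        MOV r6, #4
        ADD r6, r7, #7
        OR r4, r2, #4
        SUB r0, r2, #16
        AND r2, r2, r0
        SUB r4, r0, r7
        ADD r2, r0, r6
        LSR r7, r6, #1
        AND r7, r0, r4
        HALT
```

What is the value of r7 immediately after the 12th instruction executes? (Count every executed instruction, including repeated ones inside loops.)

20

r4=27
r0=31
r2=6
r7=34
r6=4
r6=34+7=41
r4=6|4=6
r0=6-16=-10
r2=6&(-10)=6
r4=(-10)-34=-44
r2=(-10)+41=31
r7=41>>1=20
After step 12: r7 = 20.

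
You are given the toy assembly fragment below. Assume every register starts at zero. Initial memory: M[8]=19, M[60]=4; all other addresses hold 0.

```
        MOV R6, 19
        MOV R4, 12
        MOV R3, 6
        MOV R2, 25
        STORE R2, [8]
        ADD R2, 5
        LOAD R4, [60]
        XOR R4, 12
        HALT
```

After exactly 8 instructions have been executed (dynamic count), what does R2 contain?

after MOV R6, 19: R6=19
after MOV R4, 12: R4=12
after MOV R3, 6: R3=6
after MOV R2, 25: R2=25
STORE R2, [8] → M[8]=25
after ADD R2, 5: R2=25+5=30
after LOAD R4, [60]: R4=M[60]=4
after XOR R4, 12: R4=4^12=8
After step 8: R2 = 30.

30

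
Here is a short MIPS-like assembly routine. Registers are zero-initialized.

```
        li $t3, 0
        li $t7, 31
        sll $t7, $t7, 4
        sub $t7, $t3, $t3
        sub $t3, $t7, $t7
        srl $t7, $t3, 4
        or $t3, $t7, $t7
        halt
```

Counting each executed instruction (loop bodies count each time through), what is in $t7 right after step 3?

after li $t3, 0: $t3=0
after li $t7, 31: $t7=31
after sll $t7, $t7, 4: $t7=31<<4=496
After step 3: $t7 = 496.

496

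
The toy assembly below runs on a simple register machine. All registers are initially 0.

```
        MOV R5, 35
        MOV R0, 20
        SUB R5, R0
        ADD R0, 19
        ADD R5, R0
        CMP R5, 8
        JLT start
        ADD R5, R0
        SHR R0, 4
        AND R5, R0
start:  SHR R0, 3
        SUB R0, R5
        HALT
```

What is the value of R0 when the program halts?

0

MOV R5, 35 → R5=35
MOV R0, 20 → R0=20
SUB R5, R0 → R5=35-20=15
ADD R0, 19 → R0=20+19=39
ADD R5, R0 → R5=15+39=54
CMP R5, 8  (cmp 54,8)
JLT start: not taken
ADD R5, R0 → R5=54+39=93
SHR R0, 4 → R0=39>>4=2
AND R5, R0 → R5=93&2=0
SHR R0, 3 → R0=2>>3=0
SUB R0, R5 → R0=0-0=0
halt.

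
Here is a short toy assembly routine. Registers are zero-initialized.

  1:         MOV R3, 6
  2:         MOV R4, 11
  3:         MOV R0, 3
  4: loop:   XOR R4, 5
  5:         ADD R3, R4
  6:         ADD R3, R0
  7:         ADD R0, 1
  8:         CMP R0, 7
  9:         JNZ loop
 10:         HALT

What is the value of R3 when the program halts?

after MOV R3, 6: R3=6
after MOV R4, 11: R4=11
after MOV R0, 3: R0=3
after XOR R4, 5: R4=11^5=14
after ADD R3, R4: R3=6+14=20
after ADD R3, R0: R3=20+3=23
after ADD R0, 1: R0=3+1=4
CMP R0, 7  (cmp 4,7)
JNZ loop: taken
after XOR R4, 5: R4=14^5=11
after ADD R3, R4: R3=23+11=34
after ADD R3, R0: R3=34+4=38
after ADD R0, 1: R0=4+1=5
CMP R0, 7  (cmp 5,7)
JNZ loop: taken
after XOR R4, 5: R4=11^5=14
after ADD R3, R4: R3=38+14=52
after ADD R3, R0: R3=52+5=57
after ADD R0, 1: R0=5+1=6
CMP R0, 7  (cmp 6,7)
JNZ loop: taken
after XOR R4, 5: R4=14^5=11
after ADD R3, R4: R3=57+11=68
after ADD R3, R0: R3=68+6=74
after ADD R0, 1: R0=6+1=7
CMP R0, 7  (cmp 7,7)
JNZ loop: not taken
halt.

74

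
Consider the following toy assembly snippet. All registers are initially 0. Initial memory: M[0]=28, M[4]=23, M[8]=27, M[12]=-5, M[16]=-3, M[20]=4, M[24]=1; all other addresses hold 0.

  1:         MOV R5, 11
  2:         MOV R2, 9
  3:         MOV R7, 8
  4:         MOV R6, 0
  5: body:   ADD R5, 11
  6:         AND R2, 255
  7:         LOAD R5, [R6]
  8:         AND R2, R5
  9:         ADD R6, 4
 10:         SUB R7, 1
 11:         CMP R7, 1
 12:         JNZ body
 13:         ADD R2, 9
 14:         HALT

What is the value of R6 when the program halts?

MOV R5, 11 → R5=11
MOV R2, 9 → R2=9
MOV R7, 8 → R7=8
MOV R6, 0 → R6=0
ADD R5, 11 → R5=11+11=22
AND R2, 255 → R2=9&255=9
LOAD R5, [R6] → R5=M[0]=28
AND R2, R5 → R2=9&28=8
ADD R6, 4 → R6=0+4=4
SUB R7, 1 → R7=8-1=7
CMP R7, 1  (cmp 7,1)
JNZ body: taken
ADD R5, 11 → R5=28+11=39
AND R2, 255 → R2=8&255=8
LOAD R5, [R6] → R5=M[4]=23
AND R2, R5 → R2=8&23=0
ADD R6, 4 → R6=4+4=8
SUB R7, 1 → R7=7-1=6
CMP R7, 1  (cmp 6,1)
JNZ body: taken
ADD R5, 11 → R5=23+11=34
AND R2, 255 → R2=0&255=0
LOAD R5, [R6] → R5=M[8]=27
AND R2, R5 → R2=0&27=0
ADD R6, 4 → R6=8+4=12
SUB R7, 1 → R7=6-1=5
CMP R7, 1  (cmp 5,1)
JNZ body: taken
ADD R5, 11 → R5=27+11=38
AND R2, 255 → R2=0&255=0
LOAD R5, [R6] → R5=M[12]=-5
AND R2, R5 → R2=0&(-5)=0
ADD R6, 4 → R6=12+4=16
SUB R7, 1 → R7=5-1=4
CMP R7, 1  (cmp 4,1)
JNZ body: taken
ADD R5, 11 → R5=(-5)+11=6
AND R2, 255 → R2=0&255=0
LOAD R5, [R6] → R5=M[16]=-3
AND R2, R5 → R2=0&(-3)=0
ADD R6, 4 → R6=16+4=20
SUB R7, 1 → R7=4-1=3
CMP R7, 1  (cmp 3,1)
JNZ body: taken
ADD R5, 11 → R5=(-3)+11=8
AND R2, 255 → R2=0&255=0
LOAD R5, [R6] → R5=M[20]=4
AND R2, R5 → R2=0&4=0
ADD R6, 4 → R6=20+4=24
SUB R7, 1 → R7=3-1=2
CMP R7, 1  (cmp 2,1)
JNZ body: taken
ADD R5, 11 → R5=4+11=15
AND R2, 255 → R2=0&255=0
LOAD R5, [R6] → R5=M[24]=1
AND R2, R5 → R2=0&1=0
ADD R6, 4 → R6=24+4=28
SUB R7, 1 → R7=2-1=1
CMP R7, 1  (cmp 1,1)
JNZ body: not taken
ADD R2, 9 → R2=0+9=9
halt.

28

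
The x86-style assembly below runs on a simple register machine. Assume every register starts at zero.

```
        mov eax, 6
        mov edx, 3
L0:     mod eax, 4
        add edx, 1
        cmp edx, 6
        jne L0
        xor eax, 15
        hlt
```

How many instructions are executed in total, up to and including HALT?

eax=6
edx=3
eax=6%4=2
edx=3+1=4
cmp edx, 6  (cmp 4,6)
jne L0: taken
eax=2%4=2
edx=4+1=5
cmp edx, 6  (cmp 5,6)
jne L0: taken
eax=2%4=2
edx=5+1=6
cmp edx, 6  (cmp 6,6)
jne L0: not taken
eax=2^15=13
halt.
Total executed instructions: 16.

16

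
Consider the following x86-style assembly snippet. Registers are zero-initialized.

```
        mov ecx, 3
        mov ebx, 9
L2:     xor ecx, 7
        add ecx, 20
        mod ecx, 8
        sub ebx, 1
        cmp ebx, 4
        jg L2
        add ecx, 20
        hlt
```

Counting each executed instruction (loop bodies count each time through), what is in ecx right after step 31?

ecx=3
ebx=9
ecx=3^7=4
ecx=4+20=24
ecx=24%8=0
ebx=9-1=8
cmp ebx, 4  (cmp 8,4)
jg L2: taken
ecx=0^7=7
ecx=7+20=27
ecx=27%8=3
ebx=8-1=7
cmp ebx, 4  (cmp 7,4)
jg L2: taken
ecx=3^7=4
ecx=4+20=24
ecx=24%8=0
ebx=7-1=6
cmp ebx, 4  (cmp 6,4)
jg L2: taken
ecx=0^7=7
ecx=7+20=27
ecx=27%8=3
ebx=6-1=5
cmp ebx, 4  (cmp 5,4)
jg L2: taken
ecx=3^7=4
ecx=4+20=24
ecx=24%8=0
ebx=5-1=4
cmp ebx, 4  (cmp 4,4)
After step 31: ecx = 0.

0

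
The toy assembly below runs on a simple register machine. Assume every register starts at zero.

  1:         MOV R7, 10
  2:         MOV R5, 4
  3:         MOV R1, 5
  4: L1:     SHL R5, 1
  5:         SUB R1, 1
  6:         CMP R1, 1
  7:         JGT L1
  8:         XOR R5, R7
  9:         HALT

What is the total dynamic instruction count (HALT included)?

21

R7=10
R5=4
R1=5
R5=4<<1=8
R1=5-1=4
CMP R1, 1  (cmp 4,1)
JGT L1: taken
R5=8<<1=16
R1=4-1=3
CMP R1, 1  (cmp 3,1)
JGT L1: taken
R5=16<<1=32
R1=3-1=2
CMP R1, 1  (cmp 2,1)
JGT L1: taken
R5=32<<1=64
R1=2-1=1
CMP R1, 1  (cmp 1,1)
JGT L1: not taken
R5=64^10=74
halt.
Total executed instructions: 21.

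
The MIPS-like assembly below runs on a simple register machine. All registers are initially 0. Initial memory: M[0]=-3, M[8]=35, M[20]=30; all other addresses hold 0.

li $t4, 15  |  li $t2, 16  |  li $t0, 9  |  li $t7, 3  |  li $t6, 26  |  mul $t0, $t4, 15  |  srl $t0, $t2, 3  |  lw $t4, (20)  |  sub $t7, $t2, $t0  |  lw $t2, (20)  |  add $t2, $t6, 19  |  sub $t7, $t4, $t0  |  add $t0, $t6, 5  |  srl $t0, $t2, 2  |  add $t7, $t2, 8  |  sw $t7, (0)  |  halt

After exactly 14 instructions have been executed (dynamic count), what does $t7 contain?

after li $t4, 15: $t4=15
after li $t2, 16: $t2=16
after li $t0, 9: $t0=9
after li $t7, 3: $t7=3
after li $t6, 26: $t6=26
after mul $t0, $t4, 15: $t0=15*15=225
after srl $t0, $t2, 3: $t0=16>>3=2
after lw $t4, (20): $t4=M[20]=30
after sub $t7, $t2, $t0: $t7=16-2=14
after lw $t2, (20): $t2=M[20]=30
after add $t2, $t6, 19: $t2=26+19=45
after sub $t7, $t4, $t0: $t7=30-2=28
after add $t0, $t6, 5: $t0=26+5=31
after srl $t0, $t2, 2: $t0=45>>2=11
After step 14: $t7 = 28.

28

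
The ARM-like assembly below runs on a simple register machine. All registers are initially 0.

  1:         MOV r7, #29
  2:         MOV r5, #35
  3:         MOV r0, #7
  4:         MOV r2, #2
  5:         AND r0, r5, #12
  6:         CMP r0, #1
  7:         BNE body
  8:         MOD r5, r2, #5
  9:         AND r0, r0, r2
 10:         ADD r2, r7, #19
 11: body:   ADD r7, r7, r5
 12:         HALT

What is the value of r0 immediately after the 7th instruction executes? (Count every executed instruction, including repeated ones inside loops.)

0

MOV r7, #29 → r7=29
MOV r5, #35 → r5=35
MOV r0, #7 → r0=7
MOV r2, #2 → r2=2
AND r0, r5, #12 → r0=35&12=0
CMP r0, #1  (cmp 0,1)
BNE body: taken
After step 7: r0 = 0.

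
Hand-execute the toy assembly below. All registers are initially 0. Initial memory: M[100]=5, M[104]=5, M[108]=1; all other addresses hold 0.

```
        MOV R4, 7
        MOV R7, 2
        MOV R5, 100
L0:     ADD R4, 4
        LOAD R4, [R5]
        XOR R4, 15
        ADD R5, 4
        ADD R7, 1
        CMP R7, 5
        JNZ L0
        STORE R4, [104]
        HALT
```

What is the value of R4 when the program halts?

R4=7
R7=2
R5=100
R4=7+4=11
R4=M[100]=5
R4=5^15=10
R5=100+4=104
R7=2+1=3
CMP R7, 5  (cmp 3,5)
JNZ L0: taken
R4=10+4=14
R4=M[104]=5
R4=5^15=10
R5=104+4=108
R7=3+1=4
CMP R7, 5  (cmp 4,5)
JNZ L0: taken
R4=10+4=14
R4=M[108]=1
R4=1^15=14
R5=108+4=112
R7=4+1=5
CMP R7, 5  (cmp 5,5)
JNZ L0: not taken
STORE R4, [104] → M[104]=14
halt.

14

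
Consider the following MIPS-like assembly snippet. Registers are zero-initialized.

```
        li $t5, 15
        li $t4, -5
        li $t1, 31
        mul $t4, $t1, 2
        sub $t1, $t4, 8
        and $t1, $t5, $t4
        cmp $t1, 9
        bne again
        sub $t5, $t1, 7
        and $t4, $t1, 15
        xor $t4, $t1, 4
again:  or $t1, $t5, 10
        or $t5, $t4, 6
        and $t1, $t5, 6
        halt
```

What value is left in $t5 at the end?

after li $t5, 15: $t5=15
after li $t4, -5: $t4=-5
after li $t1, 31: $t1=31
after mul $t4, $t1, 2: $t4=31*2=62
after sub $t1, $t4, 8: $t1=62-8=54
after and $t1, $t5, $t4: $t1=15&62=14
cmp $t1, 9  (cmp 14,9)
bne again: taken
after or $t1, $t5, 10: $t1=15|10=15
after or $t5, $t4, 6: $t5=62|6=62
after and $t1, $t5, 6: $t1=62&6=6
halt.

62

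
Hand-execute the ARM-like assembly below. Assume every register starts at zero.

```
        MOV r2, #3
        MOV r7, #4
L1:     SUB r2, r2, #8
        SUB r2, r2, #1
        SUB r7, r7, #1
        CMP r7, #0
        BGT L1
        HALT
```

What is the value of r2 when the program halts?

MOV r2, #3 → r2=3
MOV r7, #4 → r7=4
SUB r2, r2, #8 → r2=3-8=-5
SUB r2, r2, #1 → r2=(-5)-1=-6
SUB r7, r7, #1 → r7=4-1=3
CMP r7, #0  (cmp 3,0)
BGT L1: taken
SUB r2, r2, #8 → r2=(-6)-8=-14
SUB r2, r2, #1 → r2=(-14)-1=-15
SUB r7, r7, #1 → r7=3-1=2
CMP r7, #0  (cmp 2,0)
BGT L1: taken
SUB r2, r2, #8 → r2=(-15)-8=-23
SUB r2, r2, #1 → r2=(-23)-1=-24
SUB r7, r7, #1 → r7=2-1=1
CMP r7, #0  (cmp 1,0)
BGT L1: taken
SUB r2, r2, #8 → r2=(-24)-8=-32
SUB r2, r2, #1 → r2=(-32)-1=-33
SUB r7, r7, #1 → r7=1-1=0
CMP r7, #0  (cmp 0,0)
BGT L1: not taken
halt.

-33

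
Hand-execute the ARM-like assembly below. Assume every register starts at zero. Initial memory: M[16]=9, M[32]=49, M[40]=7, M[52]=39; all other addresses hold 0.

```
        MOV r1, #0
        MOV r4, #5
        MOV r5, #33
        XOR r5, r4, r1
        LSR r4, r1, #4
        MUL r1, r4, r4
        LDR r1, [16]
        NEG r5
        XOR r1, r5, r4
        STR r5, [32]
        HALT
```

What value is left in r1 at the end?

r1=0
r4=5
r5=33
r5=5^0=5
r4=0>>4=0
r1=0*0=0
r1=M[16]=9
r5=-(5)=-5
r1=(-5)^0=-5
STR r5, [32] → M[32]=-5
halt.

-5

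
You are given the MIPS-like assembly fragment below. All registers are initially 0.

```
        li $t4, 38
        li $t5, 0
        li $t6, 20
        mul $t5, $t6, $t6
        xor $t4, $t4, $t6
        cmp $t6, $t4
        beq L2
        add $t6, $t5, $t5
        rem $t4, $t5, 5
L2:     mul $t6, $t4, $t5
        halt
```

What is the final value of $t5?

after li $t4, 38: $t4=38
after li $t5, 0: $t5=0
after li $t6, 20: $t6=20
after mul $t5, $t6, $t6: $t5=20*20=400
after xor $t4, $t4, $t6: $t4=38^20=50
cmp $t6, $t4  (cmp 20,50)
beq L2: not taken
after add $t6, $t5, $t5: $t6=400+400=800
after rem $t4, $t5, 5: $t4=400%5=0
after mul $t6, $t4, $t5: $t6=0*400=0
halt.

400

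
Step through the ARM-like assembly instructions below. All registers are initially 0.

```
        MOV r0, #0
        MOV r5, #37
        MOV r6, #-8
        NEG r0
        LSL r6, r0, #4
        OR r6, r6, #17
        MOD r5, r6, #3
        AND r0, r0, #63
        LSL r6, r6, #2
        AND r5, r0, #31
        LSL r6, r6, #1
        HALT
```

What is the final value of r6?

136

r0=0
r5=37
r6=-8
r0=-(0)=0
r6=0<<4=0
r6=0|17=17
r5=17%3=2
r0=0&63=0
r6=17<<2=68
r5=0&31=0
r6=68<<1=136
halt.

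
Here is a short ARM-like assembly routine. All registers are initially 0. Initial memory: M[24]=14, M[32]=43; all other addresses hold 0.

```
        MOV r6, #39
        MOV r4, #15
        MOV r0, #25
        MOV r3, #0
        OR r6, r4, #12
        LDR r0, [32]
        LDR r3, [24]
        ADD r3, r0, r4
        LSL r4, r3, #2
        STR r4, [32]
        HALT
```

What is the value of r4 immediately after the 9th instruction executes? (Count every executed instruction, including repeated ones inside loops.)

after MOV r6, #39: r6=39
after MOV r4, #15: r4=15
after MOV r0, #25: r0=25
after MOV r3, #0: r3=0
after OR r6, r4, #12: r6=15|12=15
after LDR r0, [32]: r0=M[32]=43
after LDR r3, [24]: r3=M[24]=14
after ADD r3, r0, r4: r3=43+15=58
after LSL r4, r3, #2: r4=58<<2=232
After step 9: r4 = 232.

232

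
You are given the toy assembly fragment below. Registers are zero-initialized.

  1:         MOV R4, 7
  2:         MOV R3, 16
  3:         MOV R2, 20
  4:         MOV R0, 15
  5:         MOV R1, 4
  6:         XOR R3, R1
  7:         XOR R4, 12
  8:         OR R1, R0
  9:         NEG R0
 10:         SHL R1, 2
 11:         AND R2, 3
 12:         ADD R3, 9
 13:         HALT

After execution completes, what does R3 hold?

after MOV R4, 7: R4=7
after MOV R3, 16: R3=16
after MOV R2, 20: R2=20
after MOV R0, 15: R0=15
after MOV R1, 4: R1=4
after XOR R3, R1: R3=16^4=20
after XOR R4, 12: R4=7^12=11
after OR R1, R0: R1=4|15=15
after NEG R0: R0=-(15)=-15
after SHL R1, 2: R1=15<<2=60
after AND R2, 3: R2=20&3=0
after ADD R3, 9: R3=20+9=29
halt.

29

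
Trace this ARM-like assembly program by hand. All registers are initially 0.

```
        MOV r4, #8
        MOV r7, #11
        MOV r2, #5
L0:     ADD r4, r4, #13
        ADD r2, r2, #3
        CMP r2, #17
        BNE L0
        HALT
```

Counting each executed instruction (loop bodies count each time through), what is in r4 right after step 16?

60

r4=8
r7=11
r2=5
r4=8+13=21
r2=5+3=8
CMP r2, #17  (cmp 8,17)
BNE L0: taken
r4=21+13=34
r2=8+3=11
CMP r2, #17  (cmp 11,17)
BNE L0: taken
r4=34+13=47
r2=11+3=14
CMP r2, #17  (cmp 14,17)
BNE L0: taken
r4=47+13=60
After step 16: r4 = 60.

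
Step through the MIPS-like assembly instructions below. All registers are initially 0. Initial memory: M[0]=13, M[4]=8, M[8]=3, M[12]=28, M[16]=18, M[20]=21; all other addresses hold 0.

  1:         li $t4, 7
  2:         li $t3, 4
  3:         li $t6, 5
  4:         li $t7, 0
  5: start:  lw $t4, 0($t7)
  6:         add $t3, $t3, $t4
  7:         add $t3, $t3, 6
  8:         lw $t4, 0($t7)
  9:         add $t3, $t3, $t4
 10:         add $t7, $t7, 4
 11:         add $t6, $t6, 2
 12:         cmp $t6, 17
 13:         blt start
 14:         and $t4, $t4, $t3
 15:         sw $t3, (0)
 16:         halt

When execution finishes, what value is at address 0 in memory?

222

after li $t4, 7: $t4=7
after li $t3, 4: $t3=4
after li $t6, 5: $t6=5
after li $t7, 0: $t7=0
after lw $t4, 0($t7): $t4=M[0]=13
after add $t3, $t3, $t4: $t3=4+13=17
after add $t3, $t3, 6: $t3=17+6=23
after lw $t4, 0($t7): $t4=M[0]=13
after add $t3, $t3, $t4: $t3=23+13=36
after add $t7, $t7, 4: $t7=0+4=4
after add $t6, $t6, 2: $t6=5+2=7
cmp $t6, 17  (cmp 7,17)
blt start: taken
after lw $t4, 0($t7): $t4=M[4]=8
after add $t3, $t3, $t4: $t3=36+8=44
after add $t3, $t3, 6: $t3=44+6=50
after lw $t4, 0($t7): $t4=M[4]=8
after add $t3, $t3, $t4: $t3=50+8=58
after add $t7, $t7, 4: $t7=4+4=8
after add $t6, $t6, 2: $t6=7+2=9
cmp $t6, 17  (cmp 9,17)
blt start: taken
after lw $t4, 0($t7): $t4=M[8]=3
after add $t3, $t3, $t4: $t3=58+3=61
after add $t3, $t3, 6: $t3=61+6=67
after lw $t4, 0($t7): $t4=M[8]=3
after add $t3, $t3, $t4: $t3=67+3=70
after add $t7, $t7, 4: $t7=8+4=12
after add $t6, $t6, 2: $t6=9+2=11
cmp $t6, 17  (cmp 11,17)
blt start: taken
after lw $t4, 0($t7): $t4=M[12]=28
after add $t3, $t3, $t4: $t3=70+28=98
after add $t3, $t3, 6: $t3=98+6=104
after lw $t4, 0($t7): $t4=M[12]=28
after add $t3, $t3, $t4: $t3=104+28=132
after add $t7, $t7, 4: $t7=12+4=16
after add $t6, $t6, 2: $t6=11+2=13
cmp $t6, 17  (cmp 13,17)
blt start: taken
after lw $t4, 0($t7): $t4=M[16]=18
after add $t3, $t3, $t4: $t3=132+18=150
after add $t3, $t3, 6: $t3=150+6=156
after lw $t4, 0($t7): $t4=M[16]=18
after add $t3, $t3, $t4: $t3=156+18=174
after add $t7, $t7, 4: $t7=16+4=20
after add $t6, $t6, 2: $t6=13+2=15
cmp $t6, 17  (cmp 15,17)
blt start: taken
after lw $t4, 0($t7): $t4=M[20]=21
after add $t3, $t3, $t4: $t3=174+21=195
after add $t3, $t3, 6: $t3=195+6=201
after lw $t4, 0($t7): $t4=M[20]=21
after add $t3, $t3, $t4: $t3=201+21=222
after add $t7, $t7, 4: $t7=20+4=24
after add $t6, $t6, 2: $t6=15+2=17
cmp $t6, 17  (cmp 17,17)
blt start: not taken
after and $t4, $t4, $t3: $t4=21&222=20
sw $t3, (0) → M[0]=222
halt.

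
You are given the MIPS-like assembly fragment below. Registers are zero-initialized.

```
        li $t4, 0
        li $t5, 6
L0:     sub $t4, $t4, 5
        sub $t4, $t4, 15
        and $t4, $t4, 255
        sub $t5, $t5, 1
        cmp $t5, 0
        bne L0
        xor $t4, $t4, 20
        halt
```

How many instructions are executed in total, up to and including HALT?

40

$t4=0
$t5=6
$t4=0-5=-5
$t4=(-5)-15=-20
$t4=(-20)&255=236
$t5=6-1=5
cmp $t5, 0  (cmp 5,0)
bne L0: taken
$t4=236-5=231
$t4=231-15=216
$t4=216&255=216
$t5=5-1=4
cmp $t5, 0  (cmp 4,0)
bne L0: taken
$t4=216-5=211
$t4=211-15=196
$t4=196&255=196
$t5=4-1=3
cmp $t5, 0  (cmp 3,0)
bne L0: taken
$t4=196-5=191
$t4=191-15=176
$t4=176&255=176
$t5=3-1=2
cmp $t5, 0  (cmp 2,0)
bne L0: taken
$t4=176-5=171
$t4=171-15=156
$t4=156&255=156
$t5=2-1=1
cmp $t5, 0  (cmp 1,0)
bne L0: taken
$t4=156-5=151
$t4=151-15=136
$t4=136&255=136
$t5=1-1=0
cmp $t5, 0  (cmp 0,0)
bne L0: not taken
$t4=136^20=156
halt.
Total executed instructions: 40.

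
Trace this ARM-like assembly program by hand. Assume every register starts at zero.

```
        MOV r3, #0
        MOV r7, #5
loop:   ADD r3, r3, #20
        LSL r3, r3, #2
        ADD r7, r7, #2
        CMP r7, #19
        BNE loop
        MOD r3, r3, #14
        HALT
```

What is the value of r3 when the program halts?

10

MOV r3, #0 → r3=0
MOV r7, #5 → r7=5
ADD r3, r3, #20 → r3=0+20=20
LSL r3, r3, #2 → r3=20<<2=80
ADD r7, r7, #2 → r7=5+2=7
CMP r7, #19  (cmp 7,19)
BNE loop: taken
ADD r3, r3, #20 → r3=80+20=100
LSL r3, r3, #2 → r3=100<<2=400
ADD r7, r7, #2 → r7=7+2=9
CMP r7, #19  (cmp 9,19)
BNE loop: taken
ADD r3, r3, #20 → r3=400+20=420
LSL r3, r3, #2 → r3=420<<2=1680
ADD r7, r7, #2 → r7=9+2=11
CMP r7, #19  (cmp 11,19)
BNE loop: taken
ADD r3, r3, #20 → r3=1680+20=1700
LSL r3, r3, #2 → r3=1700<<2=6800
ADD r7, r7, #2 → r7=11+2=13
CMP r7, #19  (cmp 13,19)
BNE loop: taken
ADD r3, r3, #20 → r3=6800+20=6820
LSL r3, r3, #2 → r3=6820<<2=27280
ADD r7, r7, #2 → r7=13+2=15
CMP r7, #19  (cmp 15,19)
BNE loop: taken
ADD r3, r3, #20 → r3=27280+20=27300
LSL r3, r3, #2 → r3=27300<<2=109200
ADD r7, r7, #2 → r7=15+2=17
CMP r7, #19  (cmp 17,19)
BNE loop: taken
ADD r3, r3, #20 → r3=109200+20=109220
LSL r3, r3, #2 → r3=109220<<2=436880
ADD r7, r7, #2 → r7=17+2=19
CMP r7, #19  (cmp 19,19)
BNE loop: not taken
MOD r3, r3, #14 → r3=436880%14=10
halt.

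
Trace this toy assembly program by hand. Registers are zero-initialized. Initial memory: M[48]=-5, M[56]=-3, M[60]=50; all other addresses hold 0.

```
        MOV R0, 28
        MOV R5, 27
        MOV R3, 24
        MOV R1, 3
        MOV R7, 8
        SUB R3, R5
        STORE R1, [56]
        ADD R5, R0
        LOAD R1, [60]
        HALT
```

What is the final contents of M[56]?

MOV R0, 28 → R0=28
MOV R5, 27 → R5=27
MOV R3, 24 → R3=24
MOV R1, 3 → R1=3
MOV R7, 8 → R7=8
SUB R3, R5 → R3=24-27=-3
STORE R1, [56] → M[56]=3
ADD R5, R0 → R5=27+28=55
LOAD R1, [60] → R1=M[60]=50
halt.

3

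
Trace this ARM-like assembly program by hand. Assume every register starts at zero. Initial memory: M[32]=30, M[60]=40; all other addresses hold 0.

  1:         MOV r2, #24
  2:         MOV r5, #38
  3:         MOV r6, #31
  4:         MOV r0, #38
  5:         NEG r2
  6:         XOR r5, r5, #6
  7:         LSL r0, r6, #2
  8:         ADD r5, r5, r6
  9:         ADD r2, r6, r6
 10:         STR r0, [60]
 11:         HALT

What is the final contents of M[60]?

after MOV r2, #24: r2=24
after MOV r5, #38: r5=38
after MOV r6, #31: r6=31
after MOV r0, #38: r0=38
after NEG r2: r2=-(24)=-24
after XOR r5, r5, #6: r5=38^6=32
after LSL r0, r6, #2: r0=31<<2=124
after ADD r5, r5, r6: r5=32+31=63
after ADD r2, r6, r6: r2=31+31=62
STR r0, [60] → M[60]=124
halt.

124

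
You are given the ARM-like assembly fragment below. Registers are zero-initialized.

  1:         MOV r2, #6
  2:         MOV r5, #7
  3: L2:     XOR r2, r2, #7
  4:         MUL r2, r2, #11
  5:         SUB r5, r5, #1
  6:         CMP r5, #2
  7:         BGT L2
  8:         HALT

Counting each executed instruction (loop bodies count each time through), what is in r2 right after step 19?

15906

after MOV r2, #6: r2=6
after MOV r5, #7: r5=7
after XOR r2, r2, #7: r2=6^7=1
after MUL r2, r2, #11: r2=1*11=11
after SUB r5, r5, #1: r5=7-1=6
CMP r5, #2  (cmp 6,2)
BGT L2: taken
after XOR r2, r2, #7: r2=11^7=12
after MUL r2, r2, #11: r2=12*11=132
after SUB r5, r5, #1: r5=6-1=5
CMP r5, #2  (cmp 5,2)
BGT L2: taken
after XOR r2, r2, #7: r2=132^7=131
after MUL r2, r2, #11: r2=131*11=1441
after SUB r5, r5, #1: r5=5-1=4
CMP r5, #2  (cmp 4,2)
BGT L2: taken
after XOR r2, r2, #7: r2=1441^7=1446
after MUL r2, r2, #11: r2=1446*11=15906
After step 19: r2 = 15906.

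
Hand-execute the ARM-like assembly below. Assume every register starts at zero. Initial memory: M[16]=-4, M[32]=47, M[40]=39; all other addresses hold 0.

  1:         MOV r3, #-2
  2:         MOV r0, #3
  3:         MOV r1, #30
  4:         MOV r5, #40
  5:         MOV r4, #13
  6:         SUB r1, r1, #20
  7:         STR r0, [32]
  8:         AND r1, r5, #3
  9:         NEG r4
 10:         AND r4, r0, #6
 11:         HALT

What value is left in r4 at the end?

after MOV r3, #-2: r3=-2
after MOV r0, #3: r0=3
after MOV r1, #30: r1=30
after MOV r5, #40: r5=40
after MOV r4, #13: r4=13
after SUB r1, r1, #20: r1=30-20=10
STR r0, [32] → M[32]=3
after AND r1, r5, #3: r1=40&3=0
after NEG r4: r4=-(13)=-13
after AND r4, r0, #6: r4=3&6=2
halt.

2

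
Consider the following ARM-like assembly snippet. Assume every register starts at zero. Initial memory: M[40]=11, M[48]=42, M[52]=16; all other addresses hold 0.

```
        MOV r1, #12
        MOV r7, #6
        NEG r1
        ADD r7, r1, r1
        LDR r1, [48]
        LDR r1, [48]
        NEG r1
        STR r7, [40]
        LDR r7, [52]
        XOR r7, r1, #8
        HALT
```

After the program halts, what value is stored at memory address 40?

-24

after MOV r1, #12: r1=12
after MOV r7, #6: r7=6
after NEG r1: r1=-(12)=-12
after ADD r7, r1, r1: r7=(-12)+(-12)=-24
after LDR r1, [48]: r1=M[48]=42
after LDR r1, [48]: r1=M[48]=42
after NEG r1: r1=-(42)=-42
STR r7, [40] → M[40]=-24
after LDR r7, [52]: r7=M[52]=16
after XOR r7, r1, #8: r7=(-42)^8=-34
halt.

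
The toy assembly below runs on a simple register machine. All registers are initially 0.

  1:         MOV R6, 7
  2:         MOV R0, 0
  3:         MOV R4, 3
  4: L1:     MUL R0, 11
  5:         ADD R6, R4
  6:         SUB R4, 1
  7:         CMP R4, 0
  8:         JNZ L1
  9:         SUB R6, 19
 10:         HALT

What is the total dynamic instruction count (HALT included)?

20

MOV R6, 7 → R6=7
MOV R0, 0 → R0=0
MOV R4, 3 → R4=3
MUL R0, 11 → R0=0*11=0
ADD R6, R4 → R6=7+3=10
SUB R4, 1 → R4=3-1=2
CMP R4, 0  (cmp 2,0)
JNZ L1: taken
MUL R0, 11 → R0=0*11=0
ADD R6, R4 → R6=10+2=12
SUB R4, 1 → R4=2-1=1
CMP R4, 0  (cmp 1,0)
JNZ L1: taken
MUL R0, 11 → R0=0*11=0
ADD R6, R4 → R6=12+1=13
SUB R4, 1 → R4=1-1=0
CMP R4, 0  (cmp 0,0)
JNZ L1: not taken
SUB R6, 19 → R6=13-19=-6
halt.
Total executed instructions: 20.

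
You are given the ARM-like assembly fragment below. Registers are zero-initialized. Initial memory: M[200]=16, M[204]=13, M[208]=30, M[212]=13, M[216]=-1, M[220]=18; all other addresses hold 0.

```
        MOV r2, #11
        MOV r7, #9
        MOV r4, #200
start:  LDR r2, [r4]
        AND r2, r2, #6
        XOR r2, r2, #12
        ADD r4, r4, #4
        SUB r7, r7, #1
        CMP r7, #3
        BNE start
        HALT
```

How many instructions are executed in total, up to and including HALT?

MOV r2, #11 → r2=11
MOV r7, #9 → r7=9
MOV r4, #200 → r4=200
LDR r2, [r4] → r2=M[200]=16
AND r2, r2, #6 → r2=16&6=0
XOR r2, r2, #12 → r2=0^12=12
ADD r4, r4, #4 → r4=200+4=204
SUB r7, r7, #1 → r7=9-1=8
CMP r7, #3  (cmp 8,3)
BNE start: taken
LDR r2, [r4] → r2=M[204]=13
AND r2, r2, #6 → r2=13&6=4
XOR r2, r2, #12 → r2=4^12=8
ADD r4, r4, #4 → r4=204+4=208
SUB r7, r7, #1 → r7=8-1=7
CMP r7, #3  (cmp 7,3)
BNE start: taken
LDR r2, [r4] → r2=M[208]=30
AND r2, r2, #6 → r2=30&6=6
XOR r2, r2, #12 → r2=6^12=10
ADD r4, r4, #4 → r4=208+4=212
SUB r7, r7, #1 → r7=7-1=6
CMP r7, #3  (cmp 6,3)
BNE start: taken
LDR r2, [r4] → r2=M[212]=13
AND r2, r2, #6 → r2=13&6=4
XOR r2, r2, #12 → r2=4^12=8
ADD r4, r4, #4 → r4=212+4=216
SUB r7, r7, #1 → r7=6-1=5
CMP r7, #3  (cmp 5,3)
BNE start: taken
LDR r2, [r4] → r2=M[216]=-1
AND r2, r2, #6 → r2=(-1)&6=6
XOR r2, r2, #12 → r2=6^12=10
ADD r4, r4, #4 → r4=216+4=220
SUB r7, r7, #1 → r7=5-1=4
CMP r7, #3  (cmp 4,3)
BNE start: taken
LDR r2, [r4] → r2=M[220]=18
AND r2, r2, #6 → r2=18&6=2
XOR r2, r2, #12 → r2=2^12=14
ADD r4, r4, #4 → r4=220+4=224
SUB r7, r7, #1 → r7=4-1=3
CMP r7, #3  (cmp 3,3)
BNE start: not taken
halt.
Total executed instructions: 46.

46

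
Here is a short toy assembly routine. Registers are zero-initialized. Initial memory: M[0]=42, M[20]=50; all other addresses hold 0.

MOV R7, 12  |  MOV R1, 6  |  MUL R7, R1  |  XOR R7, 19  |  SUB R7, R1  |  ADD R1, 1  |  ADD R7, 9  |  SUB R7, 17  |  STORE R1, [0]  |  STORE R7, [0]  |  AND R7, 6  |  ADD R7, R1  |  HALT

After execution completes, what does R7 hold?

11

R7=12
R1=6
R7=12*6=72
R7=72^19=91
R7=91-6=85
R1=6+1=7
R7=85+9=94
R7=94-17=77
STORE R1, [0] → M[0]=7
STORE R7, [0] → M[0]=77
R7=77&6=4
R7=4+7=11
halt.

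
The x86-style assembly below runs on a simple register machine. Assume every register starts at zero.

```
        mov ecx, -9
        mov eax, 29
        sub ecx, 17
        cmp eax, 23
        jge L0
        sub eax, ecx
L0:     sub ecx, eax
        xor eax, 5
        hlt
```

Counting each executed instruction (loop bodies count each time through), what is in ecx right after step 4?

mov ecx, -9 → ecx=-9
mov eax, 29 → eax=29
sub ecx, 17 → ecx=(-9)-17=-26
cmp eax, 23  (cmp 29,23)
After step 4: ecx = -26.

-26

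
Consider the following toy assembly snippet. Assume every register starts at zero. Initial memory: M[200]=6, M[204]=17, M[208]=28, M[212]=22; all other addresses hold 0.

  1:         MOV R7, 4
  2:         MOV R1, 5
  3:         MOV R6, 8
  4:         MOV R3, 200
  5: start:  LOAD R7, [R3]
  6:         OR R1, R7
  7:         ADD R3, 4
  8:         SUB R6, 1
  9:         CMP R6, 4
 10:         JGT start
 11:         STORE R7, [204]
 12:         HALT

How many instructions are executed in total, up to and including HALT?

30

after MOV R7, 4: R7=4
after MOV R1, 5: R1=5
after MOV R6, 8: R6=8
after MOV R3, 200: R3=200
after LOAD R7, [R3]: R7=M[200]=6
after OR R1, R7: R1=5|6=7
after ADD R3, 4: R3=200+4=204
after SUB R6, 1: R6=8-1=7
CMP R6, 4  (cmp 7,4)
JGT start: taken
after LOAD R7, [R3]: R7=M[204]=17
after OR R1, R7: R1=7|17=23
after ADD R3, 4: R3=204+4=208
after SUB R6, 1: R6=7-1=6
CMP R6, 4  (cmp 6,4)
JGT start: taken
after LOAD R7, [R3]: R7=M[208]=28
after OR R1, R7: R1=23|28=31
after ADD R3, 4: R3=208+4=212
after SUB R6, 1: R6=6-1=5
CMP R6, 4  (cmp 5,4)
JGT start: taken
after LOAD R7, [R3]: R7=M[212]=22
after OR R1, R7: R1=31|22=31
after ADD R3, 4: R3=212+4=216
after SUB R6, 1: R6=5-1=4
CMP R6, 4  (cmp 4,4)
JGT start: not taken
STORE R7, [204] → M[204]=22
halt.
Total executed instructions: 30.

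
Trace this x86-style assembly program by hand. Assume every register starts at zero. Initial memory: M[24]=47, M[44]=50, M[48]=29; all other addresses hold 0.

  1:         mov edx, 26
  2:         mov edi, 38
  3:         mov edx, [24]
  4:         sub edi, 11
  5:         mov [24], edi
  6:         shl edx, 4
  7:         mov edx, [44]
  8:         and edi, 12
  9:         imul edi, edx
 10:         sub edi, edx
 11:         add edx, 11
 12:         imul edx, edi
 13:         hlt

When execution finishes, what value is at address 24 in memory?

after mov edx, 26: edx=26
after mov edi, 38: edi=38
after mov edx, [24]: edx=M[24]=47
after sub edi, 11: edi=38-11=27
mov [24], edi → M[24]=27
after shl edx, 4: edx=47<<4=752
after mov edx, [44]: edx=M[44]=50
after and edi, 12: edi=27&12=8
after imul edi, edx: edi=8*50=400
after sub edi, edx: edi=400-50=350
after add edx, 11: edx=50+11=61
after imul edx, edi: edx=61*350=21350
halt.

27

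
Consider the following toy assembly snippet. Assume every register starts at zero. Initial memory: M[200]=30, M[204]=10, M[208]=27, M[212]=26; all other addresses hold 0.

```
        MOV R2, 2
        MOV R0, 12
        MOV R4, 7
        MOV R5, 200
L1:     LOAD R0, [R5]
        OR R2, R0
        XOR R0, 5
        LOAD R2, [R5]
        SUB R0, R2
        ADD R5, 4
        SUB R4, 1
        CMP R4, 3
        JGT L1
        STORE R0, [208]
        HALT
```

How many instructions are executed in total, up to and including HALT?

42

R2=2
R0=12
R4=7
R5=200
R0=M[200]=30
R2=2|30=30
R0=30^5=27
R2=M[200]=30
R0=27-30=-3
R5=200+4=204
R4=7-1=6
CMP R4, 3  (cmp 6,3)
JGT L1: taken
R0=M[204]=10
R2=30|10=30
R0=10^5=15
R2=M[204]=10
R0=15-10=5
R5=204+4=208
R4=6-1=5
CMP R4, 3  (cmp 5,3)
JGT L1: taken
R0=M[208]=27
R2=10|27=27
R0=27^5=30
R2=M[208]=27
R0=30-27=3
R5=208+4=212
R4=5-1=4
CMP R4, 3  (cmp 4,3)
JGT L1: taken
R0=M[212]=26
R2=27|26=27
R0=26^5=31
R2=M[212]=26
R0=31-26=5
R5=212+4=216
R4=4-1=3
CMP R4, 3  (cmp 3,3)
JGT L1: not taken
STORE R0, [208] → M[208]=5
halt.
Total executed instructions: 42.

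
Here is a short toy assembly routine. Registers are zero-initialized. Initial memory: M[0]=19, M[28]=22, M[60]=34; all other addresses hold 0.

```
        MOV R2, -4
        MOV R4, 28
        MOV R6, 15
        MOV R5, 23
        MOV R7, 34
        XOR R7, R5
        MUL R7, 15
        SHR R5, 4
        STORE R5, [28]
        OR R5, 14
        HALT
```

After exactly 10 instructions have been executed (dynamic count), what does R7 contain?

795

MOV R2, -4 → R2=-4
MOV R4, 28 → R4=28
MOV R6, 15 → R6=15
MOV R5, 23 → R5=23
MOV R7, 34 → R7=34
XOR R7, R5 → R7=34^23=53
MUL R7, 15 → R7=53*15=795
SHR R5, 4 → R5=23>>4=1
STORE R5, [28] → M[28]=1
OR R5, 14 → R5=1|14=15
After step 10: R7 = 795.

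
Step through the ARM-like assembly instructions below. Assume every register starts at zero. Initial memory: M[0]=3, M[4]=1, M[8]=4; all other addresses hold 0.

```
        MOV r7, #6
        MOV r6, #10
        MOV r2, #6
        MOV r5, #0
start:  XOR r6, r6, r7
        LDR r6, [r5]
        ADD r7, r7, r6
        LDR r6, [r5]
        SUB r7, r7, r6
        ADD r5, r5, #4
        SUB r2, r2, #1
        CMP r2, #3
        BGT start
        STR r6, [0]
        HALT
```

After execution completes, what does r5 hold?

12

MOV r7, #6 → r7=6
MOV r6, #10 → r6=10
MOV r2, #6 → r2=6
MOV r5, #0 → r5=0
XOR r6, r6, r7 → r6=10^6=12
LDR r6, [r5] → r6=M[0]=3
ADD r7, r7, r6 → r7=6+3=9
LDR r6, [r5] → r6=M[0]=3
SUB r7, r7, r6 → r7=9-3=6
ADD r5, r5, #4 → r5=0+4=4
SUB r2, r2, #1 → r2=6-1=5
CMP r2, #3  (cmp 5,3)
BGT start: taken
XOR r6, r6, r7 → r6=3^6=5
LDR r6, [r5] → r6=M[4]=1
ADD r7, r7, r6 → r7=6+1=7
LDR r6, [r5] → r6=M[4]=1
SUB r7, r7, r6 → r7=7-1=6
ADD r5, r5, #4 → r5=4+4=8
SUB r2, r2, #1 → r2=5-1=4
CMP r2, #3  (cmp 4,3)
BGT start: taken
XOR r6, r6, r7 → r6=1^6=7
LDR r6, [r5] → r6=M[8]=4
ADD r7, r7, r6 → r7=6+4=10
LDR r6, [r5] → r6=M[8]=4
SUB r7, r7, r6 → r7=10-4=6
ADD r5, r5, #4 → r5=8+4=12
SUB r2, r2, #1 → r2=4-1=3
CMP r2, #3  (cmp 3,3)
BGT start: not taken
STR r6, [0] → M[0]=4
halt.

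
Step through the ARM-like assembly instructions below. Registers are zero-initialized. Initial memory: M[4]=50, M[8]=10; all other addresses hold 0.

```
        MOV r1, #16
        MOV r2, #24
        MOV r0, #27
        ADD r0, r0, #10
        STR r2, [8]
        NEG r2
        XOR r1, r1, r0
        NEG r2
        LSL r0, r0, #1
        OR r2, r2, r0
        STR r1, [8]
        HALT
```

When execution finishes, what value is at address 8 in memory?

53

MOV r1, #16 → r1=16
MOV r2, #24 → r2=24
MOV r0, #27 → r0=27
ADD r0, r0, #10 → r0=27+10=37
STR r2, [8] → M[8]=24
NEG r2 → r2=-(24)=-24
XOR r1, r1, r0 → r1=16^37=53
NEG r2 → r2=-(-24)=24
LSL r0, r0, #1 → r0=37<<1=74
OR r2, r2, r0 → r2=24|74=90
STR r1, [8] → M[8]=53
halt.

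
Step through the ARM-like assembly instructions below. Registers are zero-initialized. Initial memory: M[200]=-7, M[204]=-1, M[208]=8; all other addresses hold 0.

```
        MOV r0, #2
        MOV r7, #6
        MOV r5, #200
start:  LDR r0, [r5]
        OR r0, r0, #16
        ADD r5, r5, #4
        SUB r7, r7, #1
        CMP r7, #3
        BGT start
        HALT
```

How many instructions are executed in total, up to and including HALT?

22

r0=2
r7=6
r5=200
r0=M[200]=-7
r0=(-7)|16=-7
r5=200+4=204
r7=6-1=5
CMP r7, #3  (cmp 5,3)
BGT start: taken
r0=M[204]=-1
r0=(-1)|16=-1
r5=204+4=208
r7=5-1=4
CMP r7, #3  (cmp 4,3)
BGT start: taken
r0=M[208]=8
r0=8|16=24
r5=208+4=212
r7=4-1=3
CMP r7, #3  (cmp 3,3)
BGT start: not taken
halt.
Total executed instructions: 22.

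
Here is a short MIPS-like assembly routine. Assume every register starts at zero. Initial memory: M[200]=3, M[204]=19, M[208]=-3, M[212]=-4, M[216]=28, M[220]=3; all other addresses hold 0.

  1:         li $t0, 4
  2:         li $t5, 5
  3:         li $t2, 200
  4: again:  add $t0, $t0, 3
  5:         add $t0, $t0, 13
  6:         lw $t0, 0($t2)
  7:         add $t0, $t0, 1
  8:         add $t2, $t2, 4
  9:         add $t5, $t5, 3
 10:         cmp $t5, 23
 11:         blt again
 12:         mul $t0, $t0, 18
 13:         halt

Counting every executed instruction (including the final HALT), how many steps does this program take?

53

li $t0, 4 → $t0=4
li $t5, 5 → $t5=5
li $t2, 200 → $t2=200
add $t0, $t0, 3 → $t0=4+3=7
add $t0, $t0, 13 → $t0=7+13=20
lw $t0, 0($t2) → $t0=M[200]=3
add $t0, $t0, 1 → $t0=3+1=4
add $t2, $t2, 4 → $t2=200+4=204
add $t5, $t5, 3 → $t5=5+3=8
cmp $t5, 23  (cmp 8,23)
blt again: taken
add $t0, $t0, 3 → $t0=4+3=7
add $t0, $t0, 13 → $t0=7+13=20
lw $t0, 0($t2) → $t0=M[204]=19
add $t0, $t0, 1 → $t0=19+1=20
add $t2, $t2, 4 → $t2=204+4=208
add $t5, $t5, 3 → $t5=8+3=11
cmp $t5, 23  (cmp 11,23)
blt again: taken
add $t0, $t0, 3 → $t0=20+3=23
add $t0, $t0, 13 → $t0=23+13=36
lw $t0, 0($t2) → $t0=M[208]=-3
add $t0, $t0, 1 → $t0=(-3)+1=-2
add $t2, $t2, 4 → $t2=208+4=212
add $t5, $t5, 3 → $t5=11+3=14
cmp $t5, 23  (cmp 14,23)
blt again: taken
add $t0, $t0, 3 → $t0=(-2)+3=1
add $t0, $t0, 13 → $t0=1+13=14
lw $t0, 0($t2) → $t0=M[212]=-4
add $t0, $t0, 1 → $t0=(-4)+1=-3
add $t2, $t2, 4 → $t2=212+4=216
add $t5, $t5, 3 → $t5=14+3=17
cmp $t5, 23  (cmp 17,23)
blt again: taken
add $t0, $t0, 3 → $t0=(-3)+3=0
add $t0, $t0, 13 → $t0=0+13=13
lw $t0, 0($t2) → $t0=M[216]=28
add $t0, $t0, 1 → $t0=28+1=29
add $t2, $t2, 4 → $t2=216+4=220
add $t5, $t5, 3 → $t5=17+3=20
cmp $t5, 23  (cmp 20,23)
blt again: taken
add $t0, $t0, 3 → $t0=29+3=32
add $t0, $t0, 13 → $t0=32+13=45
lw $t0, 0($t2) → $t0=M[220]=3
add $t0, $t0, 1 → $t0=3+1=4
add $t2, $t2, 4 → $t2=220+4=224
add $t5, $t5, 3 → $t5=20+3=23
cmp $t5, 23  (cmp 23,23)
blt again: not taken
mul $t0, $t0, 18 → $t0=4*18=72
halt.
Total executed instructions: 53.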